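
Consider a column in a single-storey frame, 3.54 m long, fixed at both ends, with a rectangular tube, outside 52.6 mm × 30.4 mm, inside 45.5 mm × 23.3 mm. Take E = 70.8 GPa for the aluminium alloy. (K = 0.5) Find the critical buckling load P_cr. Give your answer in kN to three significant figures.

Weak-axis I_min = (h_o·b_o³ − h_i·b_i³)/12 with b_o = 30.4, b_i = 23.30 mm (shorter outer/inner sides).
I_min = (52.6×30.4³ − 45.50×23.30³)/12 = 7.519×10^4 mm⁴
I = 7.519×10^4 mm⁴ = 7.519×10^-8 m⁴
Effective length L_e = K·L = 0.5 × 3.54 = 1.770 m
P_cr = π²EI / L_e² = π² × 70.8×10⁹ × 7.519×10^-8 / 1.770² = 1.677×10^4 N

P_cr ≈ 16.8 kN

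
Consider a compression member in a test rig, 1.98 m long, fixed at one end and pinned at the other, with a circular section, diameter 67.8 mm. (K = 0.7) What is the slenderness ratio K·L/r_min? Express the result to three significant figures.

I = πd⁴/64 = π×67.8⁴/64 = 1.037×10^6 mm⁴
A = 3.610×10^3 mm²;  r_min = √(I/A) = √(1.037×10^6/3.610×10^3) = 16.95 mm
L_e = K·L = 0.7 × 1.98 m = 1.386 m = 1386.0 mm
λ = L_e / r_min = 1386.0 / 16.95 = 81.8

λ ≈ 81.8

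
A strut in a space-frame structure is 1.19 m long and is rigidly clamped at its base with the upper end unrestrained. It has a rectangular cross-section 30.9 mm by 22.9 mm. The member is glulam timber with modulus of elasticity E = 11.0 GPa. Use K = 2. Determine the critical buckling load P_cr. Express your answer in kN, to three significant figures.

Buckling occurs about the weak axis: I_min = h·b³/12 with b = 22.9 mm (the shorter side).
I_min = 30.9×22.9³/12 = 3.092×10^4 mm⁴
I = 3.092×10^4 mm⁴ = 3.092×10^-8 m⁴
Effective length L_e = K·L = 2 × 1.19 = 2.380 m
P_cr = π²EI / L_e² = π² × 11.0×10⁹ × 3.092×10^-8 / 2.380² = 592.7 N

P_cr ≈ 0.593 kN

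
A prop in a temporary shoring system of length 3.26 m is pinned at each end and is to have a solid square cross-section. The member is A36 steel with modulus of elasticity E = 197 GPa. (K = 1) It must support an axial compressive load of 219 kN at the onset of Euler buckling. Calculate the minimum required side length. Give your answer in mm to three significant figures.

L_e = K·L = 1 × 3.26 = 3.260 m
Required I = P_cr·L_e²/(π²E) = 2.190×10^5 × 3.260² / (π² × 1.97×10^11) = 1.197×10^-6 m⁴
I_req = 1.197×10^6 mm⁴
Solid square: I = a⁴/12  ⇒  a = (12I)^(1/4) = (12×1.197×10^6)^(1/4) = 61.6 mm

a ≈ 61.6 mm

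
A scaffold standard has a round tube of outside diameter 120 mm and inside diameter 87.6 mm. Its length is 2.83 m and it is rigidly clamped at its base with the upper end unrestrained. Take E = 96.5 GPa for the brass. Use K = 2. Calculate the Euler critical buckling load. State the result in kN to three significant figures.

d_o = 120 mm, d_i = 87.6 mm
I = π(d_o⁴ − d_i⁴)/64 = π(120⁴ − 87.60⁴)/64 = 7.288×10^6 mm⁴
I = 7.288×10^6 mm⁴ = 7.288×10^-6 m⁴
Effective length L_e = K·L = 2 × 2.83 = 5.660 m
P_cr = π²EI / L_e² = π² × 96.5×10⁹ × 7.288×10^-6 / 5.660² = 2.167×10^5 N

P_cr ≈ 217 kN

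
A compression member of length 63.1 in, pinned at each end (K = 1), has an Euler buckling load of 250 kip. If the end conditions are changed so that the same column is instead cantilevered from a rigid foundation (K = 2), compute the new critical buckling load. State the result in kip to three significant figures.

P_cr ≈ 62.5 kip

P_cr ∝ 1/K², so P_cr,new = P_cr,old × (K_old/K_new)² = 250 × (1/2)²
= 250 × 0.2500 = 62.5 kip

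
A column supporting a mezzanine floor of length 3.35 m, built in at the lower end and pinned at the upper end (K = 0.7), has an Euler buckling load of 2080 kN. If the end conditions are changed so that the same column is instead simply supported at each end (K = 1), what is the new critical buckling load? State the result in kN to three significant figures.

P_cr ∝ 1/K², so P_cr,new = P_cr,old × (K_old/K_new)² = 2080 × (0.7/1)²
= 2080 × 0.4900 = 1020 kN

P_cr ≈ 1020 kN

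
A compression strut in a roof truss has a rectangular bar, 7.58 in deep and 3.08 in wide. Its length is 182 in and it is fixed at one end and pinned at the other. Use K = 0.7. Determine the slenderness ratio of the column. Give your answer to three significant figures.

λ ≈ 143

For a rectangle r_min = b/√12 = 3.08/√12 = 0.8891 in
L_e = K·L = 0.7 × 182 = 127.4 in
λ = L_e / r_min = 127.40 / 0.8891 = 143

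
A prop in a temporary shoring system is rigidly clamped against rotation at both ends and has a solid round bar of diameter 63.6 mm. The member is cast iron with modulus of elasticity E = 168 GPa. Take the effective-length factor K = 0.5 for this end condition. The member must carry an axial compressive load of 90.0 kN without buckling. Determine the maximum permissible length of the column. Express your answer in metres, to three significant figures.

L_max ≈ 7.69 m

I = πd⁴/64 = π×63.6⁴/64 = 8.032×10^5 mm⁴
I = 8.032×10^-7 m⁴
At the buckling limit P_cr = P = 9.000×10^4 N
From P_cr = π²EI/(K·L)²:  L = (1/K)·√(π²EI/P_cr) = (1/0.5)·√(π²×1.68×10^11×8.032×10^-7/9.000×10^4)
L = 7.69 m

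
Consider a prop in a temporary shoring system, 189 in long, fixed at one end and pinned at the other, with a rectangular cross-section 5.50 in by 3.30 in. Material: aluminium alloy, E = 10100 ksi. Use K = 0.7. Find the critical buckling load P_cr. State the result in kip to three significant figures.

P_cr ≈ 93.8 kip

Buckling occurs about the weak axis: I_min = h·b³/12 with b = 3.30 in (the shorter side).
I_min = 5.50×3.30³/12 = 16.47 in⁴
Effective length L_e = K·L = 0.7 × 189 = 132.3 in
P_cr = π²EI / L_e² = π² × 10100×10³ × 16.47 / 132.3² = 9.380×10^4 lb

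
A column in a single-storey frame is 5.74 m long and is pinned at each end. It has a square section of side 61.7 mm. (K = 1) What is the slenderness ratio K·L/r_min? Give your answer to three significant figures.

For a square r = a/√12 = 61.7/√12 = 17.81 mm
L_e = K·L = 1 × 5.74 m = 5.740 m = 5740.0 mm
λ = L_e / r_min = 5740.0 / 17.81 = 322

λ ≈ 322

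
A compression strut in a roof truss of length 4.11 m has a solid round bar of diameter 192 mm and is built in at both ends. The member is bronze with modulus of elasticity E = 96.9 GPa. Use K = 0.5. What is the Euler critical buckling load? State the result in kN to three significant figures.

I = πd⁴/64 = π×192⁴/64 = 6.671×10^7 mm⁴
I = 6.671×10^7 mm⁴ = 6.671×10^-5 m⁴
Effective length L_e = K·L = 0.5 × 4.11 = 2.055 m
P_cr = π²EI / L_e² = π² × 96.9×10⁹ × 6.671×10^-5 / 2.055² = 1.511×10^7 N

P_cr ≈ 15100 kN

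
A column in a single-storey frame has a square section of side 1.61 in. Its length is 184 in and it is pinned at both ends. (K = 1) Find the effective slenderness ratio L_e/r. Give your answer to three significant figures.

λ ≈ 396

For a square r = a/√12 = 1.61/√12 = 0.4648 in
L_e = K·L = 1 × 184 = 184.0 in
λ = L_e / r_min = 184.00 / 0.4648 = 396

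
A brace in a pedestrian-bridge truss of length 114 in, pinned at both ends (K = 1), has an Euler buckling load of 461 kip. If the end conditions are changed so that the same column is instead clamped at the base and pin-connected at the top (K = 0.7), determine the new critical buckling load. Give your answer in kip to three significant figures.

P_cr ∝ 1/K², so P_cr,new = P_cr,old × (K_old/K_new)² = 461 × (1/0.7)²
= 461 × 2.041 = 941 kip

P_cr ≈ 941 kip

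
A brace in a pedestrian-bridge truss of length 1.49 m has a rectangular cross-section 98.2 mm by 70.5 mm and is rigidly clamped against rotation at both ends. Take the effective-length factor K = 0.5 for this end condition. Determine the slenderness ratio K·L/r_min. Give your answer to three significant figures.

λ ≈ 36.6

For a rectangle r_min = b/√12 = 70.5/√12 = 20.35 mm
L_e = K·L = 0.5 × 1.49 m = 0.7450 m = 745.00 mm
λ = L_e / r_min = 745.00 / 20.35 = 36.6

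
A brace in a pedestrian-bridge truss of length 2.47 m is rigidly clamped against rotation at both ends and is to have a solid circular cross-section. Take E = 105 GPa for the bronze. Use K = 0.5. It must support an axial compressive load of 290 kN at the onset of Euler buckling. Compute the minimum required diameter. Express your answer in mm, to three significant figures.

L_e = K·L = 0.5 × 2.47 = 1.235 m
Required I = P_cr·L_e²/(π²E) = 2.900×10^5 × 1.235² / (π² × 1.05×10^11) = 4.268×10^-7 m⁴
I_req = 4.268×10^5 mm⁴
Solid circle: I = πd⁴/64  ⇒  d = (64I/π)^(1/4) = (64×4.268×10^5/π)^(1/4) = 54.3 mm

d ≈ 54.3 mm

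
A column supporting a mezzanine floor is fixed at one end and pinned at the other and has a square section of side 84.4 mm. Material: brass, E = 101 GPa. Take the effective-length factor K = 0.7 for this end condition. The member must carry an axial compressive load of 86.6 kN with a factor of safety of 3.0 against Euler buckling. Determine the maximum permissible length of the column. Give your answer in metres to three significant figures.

L_max ≈ 5.75 m

I = a⁴/12 = 84.4⁴/12 = 4.229×10^6 mm⁴
I = 4.229×10^-6 m⁴
Required critical load P_cr = n·P = 3.0 × 86.6 = 259.8 kN = 2.598×10^5 N
From P_cr = π²EI/(K·L)²:  L = (1/K)·√(π²EI/P_cr) = (1/0.7)·√(π²×1.01×10^11×4.229×10^-6/2.598×10^5)
L = 5.75 m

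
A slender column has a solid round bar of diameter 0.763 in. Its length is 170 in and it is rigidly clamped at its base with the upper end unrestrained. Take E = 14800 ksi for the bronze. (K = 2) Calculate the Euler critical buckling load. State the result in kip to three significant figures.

P_cr ≈ 0.0210 kip

I = πd⁴/64 = π×0.763⁴/64 = 1.664×10^-2 in⁴
Effective length L_e = K·L = 2 × 170 = 340.0 in
P_cr = π²EI / L_e² = π² × 14800×10³ × 1.664×10^-2 / 340.0² = 21.02 lb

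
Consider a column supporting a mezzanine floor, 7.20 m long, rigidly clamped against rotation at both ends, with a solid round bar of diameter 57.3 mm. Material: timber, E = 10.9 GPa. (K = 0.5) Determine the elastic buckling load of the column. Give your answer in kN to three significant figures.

I = πd⁴/64 = π×57.3⁴/64 = 5.292×10^5 mm⁴
I = 5.292×10^5 mm⁴ = 5.292×10^-7 m⁴
Effective length L_e = K·L = 0.5 × 7.20 = 3.600 m
P_cr = π²EI / L_e² = π² × 10.9×10⁹ × 5.292×10^-7 / 3.600² = 4.392×10^3 N

P_cr ≈ 4.39 kN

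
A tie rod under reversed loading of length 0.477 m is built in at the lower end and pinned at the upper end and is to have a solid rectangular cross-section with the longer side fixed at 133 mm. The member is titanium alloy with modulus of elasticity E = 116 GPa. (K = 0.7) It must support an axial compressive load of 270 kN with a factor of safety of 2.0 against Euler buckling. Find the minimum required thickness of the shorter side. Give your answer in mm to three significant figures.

b ≈ 16.8 mm

Required P_cr = n·P = 2.0 × 270 = 540.0 kN
L_e = K·L = 0.7 × 0.477 = 0.3339 m
Required I = P_cr·L_e²/(π²E) = 5.400×10^5 × 0.3339² / (π² × 1.16×10^11) = 5.259×10^-8 m⁴
I_req = 5.259×10^4 mm⁴
Rectangle, weak axis: I_min = h·b³/12 with h = 133 mm fixed  ⇒  b = (12I/h)^(1/3) = 16.8 mm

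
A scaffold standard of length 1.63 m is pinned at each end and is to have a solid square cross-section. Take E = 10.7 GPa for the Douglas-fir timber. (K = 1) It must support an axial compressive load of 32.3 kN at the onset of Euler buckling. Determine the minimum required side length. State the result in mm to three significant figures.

a ≈ 55.9 mm

L_e = K·L = 1 × 1.63 = 1.630 m
Required I = P_cr·L_e²/(π²E) = 3.230×10^4 × 1.630² / (π² × 1.07×10^10) = 8.126×10^-7 m⁴
I_req = 8.126×10^5 mm⁴
Solid square: I = a⁴/12  ⇒  a = (12I)^(1/4) = (12×8.126×10^5)^(1/4) = 55.9 mm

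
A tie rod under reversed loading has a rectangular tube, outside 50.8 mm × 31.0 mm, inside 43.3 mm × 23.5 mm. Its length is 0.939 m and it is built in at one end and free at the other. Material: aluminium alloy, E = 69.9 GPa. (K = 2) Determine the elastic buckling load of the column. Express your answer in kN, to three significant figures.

P_cr ≈ 15.5 kN

Weak-axis I_min = (h_o·b_o³ − h_i·b_i³)/12 with b_o = 31.0, b_i = 23.50 mm (shorter outer/inner sides).
I_min = (50.8×31.0³ − 43.30×23.50³)/12 = 7.929×10^4 mm⁴
I = 7.929×10^4 mm⁴ = 7.929×10^-8 m⁴
Effective length L_e = K·L = 2 × 0.939 = 1.878 m
P_cr = π²EI / L_e² = π² × 69.9×10⁹ × 7.929×10^-8 / 1.878² = 1.551×10^4 N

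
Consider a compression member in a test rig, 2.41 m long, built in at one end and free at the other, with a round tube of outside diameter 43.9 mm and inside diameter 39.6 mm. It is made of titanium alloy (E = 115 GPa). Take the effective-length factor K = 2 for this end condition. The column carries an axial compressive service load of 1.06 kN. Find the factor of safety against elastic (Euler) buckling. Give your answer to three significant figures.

d_o = 43.9 mm, d_i = 39.6 mm
I = π(d_o⁴ − d_i⁴)/64 = π(43.9⁴ − 39.60⁴)/64 = 6.161×10^4 mm⁴
I = 6.161×10^4 mm⁴ = 6.161×10^-8 m⁴
Effective length L_e = K·L = 2 × 2.41 = 4.820 m
P_cr = π²EI / L_e² = π² × 115×10⁹ × 6.161×10^-8 / 4.820² = 3.010×10^3 N
Factor of safety n = P_cr / P = 3.0097 / 1.06 = 2.84

n ≈ 2.84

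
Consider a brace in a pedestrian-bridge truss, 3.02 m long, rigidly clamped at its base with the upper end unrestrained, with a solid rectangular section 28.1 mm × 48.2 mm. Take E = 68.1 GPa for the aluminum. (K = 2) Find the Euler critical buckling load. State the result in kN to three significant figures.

Buckling occurs about the weak axis: I_min = h·b³/12 with b = 28.1 mm (the shorter side).
I_min = 48.2×28.1³/12 = 8.912×10^4 mm⁴
I = 8.912×10^4 mm⁴ = 8.912×10^-8 m⁴
Effective length L_e = K·L = 2 × 3.02 = 6.040 m
P_cr = π²EI / L_e² = π² × 68.1×10⁹ × 8.912×10^-8 / 6.040² = 1.642×10^3 N

P_cr ≈ 1.64 kN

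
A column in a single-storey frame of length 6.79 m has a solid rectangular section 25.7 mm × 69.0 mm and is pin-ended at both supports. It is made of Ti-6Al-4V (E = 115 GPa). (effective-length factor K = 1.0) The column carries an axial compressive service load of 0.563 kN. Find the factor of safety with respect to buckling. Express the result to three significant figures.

Buckling occurs about the weak axis: I_min = h·b³/12 with b = 25.7 mm (the shorter side).
I_min = 69.0×25.7³/12 = 9.760×10^4 mm⁴
I = 9.760×10^4 mm⁴ = 9.760×10^-8 m⁴
Effective length L_e = K·L = 1 × 6.79 = 6.790 m
P_cr = π²EI / L_e² = π² × 115×10⁹ × 9.760×10^-8 / 6.790² = 2.403×10^3 N
Factor of safety n = P_cr / P = 2.4028 / 0.563 = 4.27

n ≈ 4.27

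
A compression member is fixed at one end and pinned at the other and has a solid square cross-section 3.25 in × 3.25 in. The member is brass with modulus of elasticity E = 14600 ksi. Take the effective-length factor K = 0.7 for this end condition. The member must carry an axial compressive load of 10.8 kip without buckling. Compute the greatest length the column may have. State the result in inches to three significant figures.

I = a⁴/12 = 3.25⁴/12 = 9.297 in⁴
At the buckling limit P_cr = P = 1.080×10^4 lb
From P_cr = π²EI/(K·L)²:  L = (1/K)·√(π²EI/P_cr) = (1/0.7)·√(π²×1.46×10^7×9.297/1.080×10^4)
L = 503 in

L_max ≈ 503 in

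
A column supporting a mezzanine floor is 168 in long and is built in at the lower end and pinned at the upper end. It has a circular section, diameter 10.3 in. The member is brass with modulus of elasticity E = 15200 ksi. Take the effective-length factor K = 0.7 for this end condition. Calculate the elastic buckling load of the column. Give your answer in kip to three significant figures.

I = πd⁴/64 = π×10.3⁴/64 = 552.5 in⁴
Effective length L_e = K·L = 0.7 × 168 = 117.6 in
P_cr = π²EI / L_e² = π² × 15200×10³ × 552.5 / 117.6² = 5.993×10^6 lb

P_cr ≈ 5990 kip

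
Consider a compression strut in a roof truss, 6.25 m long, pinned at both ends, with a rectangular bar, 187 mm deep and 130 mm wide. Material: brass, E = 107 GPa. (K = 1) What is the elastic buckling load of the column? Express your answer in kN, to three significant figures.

P_cr ≈ 926 kN

Buckling occurs about the weak axis: I_min = h·b³/12 with b = 130 mm (the shorter side).
I_min = 187×130³/12 = 3.424×10^7 mm⁴
I = 3.424×10^7 mm⁴ = 3.424×10^-5 m⁴
Effective length L_e = K·L = 1 × 6.25 = 6.250 m
P_cr = π²EI / L_e² = π² × 107×10⁹ × 3.424×10^-5 / 6.250² = 9.256×10^5 N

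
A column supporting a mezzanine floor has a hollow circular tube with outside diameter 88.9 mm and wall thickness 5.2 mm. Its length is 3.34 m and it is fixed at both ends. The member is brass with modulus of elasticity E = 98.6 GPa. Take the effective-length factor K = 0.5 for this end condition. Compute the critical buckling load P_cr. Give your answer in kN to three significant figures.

P_cr ≈ 419 kN

Inner diameter d_i = 88.9 − 2×5.2 = 78.50 mm
I = π(d_o⁴ − d_i⁴)/64 = π(88.9⁴ − 78.50⁴)/64 = 1.202×10^6 mm⁴
I = 1.202×10^6 mm⁴ = 1.202×10^-6 m⁴
Effective length L_e = K·L = 0.5 × 3.34 = 1.670 m
P_cr = π²EI / L_e² = π² × 98.6×10⁹ × 1.202×10^-6 / 1.670² = 4.194×10^5 N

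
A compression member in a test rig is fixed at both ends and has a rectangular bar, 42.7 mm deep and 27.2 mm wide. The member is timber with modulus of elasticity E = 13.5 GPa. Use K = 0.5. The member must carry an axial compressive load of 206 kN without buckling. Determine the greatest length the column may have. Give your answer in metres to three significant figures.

Buckling occurs about the weak axis: I_min = h·b³/12 with b = 27.2 mm (the shorter side).
I_min = 42.7×27.2³/12 = 7.161×10^4 mm⁴
I = 7.161×10^-8 m⁴
At the buckling limit P_cr = P = 2.060×10^5 N
From P_cr = π²EI/(K·L)²:  L = (1/K)·√(π²EI/P_cr) = (1/0.5)·√(π²×1.35×10^10×7.161×10^-8/2.060×10^5)
L = 0.430 m

L_max ≈ 0.430 m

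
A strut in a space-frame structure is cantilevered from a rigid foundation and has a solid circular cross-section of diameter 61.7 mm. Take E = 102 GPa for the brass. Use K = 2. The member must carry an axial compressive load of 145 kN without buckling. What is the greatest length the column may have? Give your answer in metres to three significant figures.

I = πd⁴/64 = π×61.7⁴/64 = 7.114×10^5 mm⁴
I = 7.114×10^-7 m⁴
At the buckling limit P_cr = P = 1.450×10^5 N
From P_cr = π²EI/(K·L)²:  L = (1/K)·√(π²EI/P_cr) = (1/2)·√(π²×1.02×10^11×7.114×10^-7/1.450×10^5)
L = 1.11 m

L_max ≈ 1.11 m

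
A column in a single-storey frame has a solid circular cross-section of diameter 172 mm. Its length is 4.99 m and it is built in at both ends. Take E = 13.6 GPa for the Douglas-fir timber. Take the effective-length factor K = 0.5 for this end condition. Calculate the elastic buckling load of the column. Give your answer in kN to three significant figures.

P_cr ≈ 926 kN

I = πd⁴/64 = π×172⁴/64 = 4.296×10^7 mm⁴
I = 4.296×10^7 mm⁴ = 4.296×10^-5 m⁴
Effective length L_e = K·L = 0.5 × 4.99 = 2.495 m
P_cr = π²EI / L_e² = π² × 13.6×10⁹ × 4.296×10^-5 / 2.495² = 9.264×10^5 N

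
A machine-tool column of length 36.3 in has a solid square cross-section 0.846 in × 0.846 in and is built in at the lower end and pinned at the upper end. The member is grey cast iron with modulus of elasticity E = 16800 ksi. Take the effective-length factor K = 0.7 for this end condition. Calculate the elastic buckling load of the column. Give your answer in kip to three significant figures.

I = a⁴/12 = 0.846⁴/12 = 4.269×10^-2 in⁴
Effective length L_e = K·L = 0.7 × 36.3 = 25.41 in
P_cr = π²EI / L_e² = π² × 16800×10³ × 4.269×10^-2 / 25.41² = 1.096×10^4 lb

P_cr ≈ 11.0 kip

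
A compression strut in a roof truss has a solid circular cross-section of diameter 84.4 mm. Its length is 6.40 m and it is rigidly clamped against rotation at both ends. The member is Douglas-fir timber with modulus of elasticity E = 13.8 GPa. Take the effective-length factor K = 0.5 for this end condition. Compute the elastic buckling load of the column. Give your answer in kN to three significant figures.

P_cr ≈ 33.1 kN

I = πd⁴/64 = π×84.4⁴/64 = 2.491×10^6 mm⁴
I = 2.491×10^6 mm⁴ = 2.491×10^-6 m⁴
Effective length L_e = K·L = 0.5 × 6.40 = 3.200 m
P_cr = π²EI / L_e² = π² × 13.8×10⁹ × 2.491×10^-6 / 3.200² = 3.313×10^4 N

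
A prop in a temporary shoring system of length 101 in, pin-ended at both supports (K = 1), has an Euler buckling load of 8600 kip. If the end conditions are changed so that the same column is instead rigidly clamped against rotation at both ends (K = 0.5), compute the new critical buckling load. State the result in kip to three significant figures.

P_cr ∝ 1/K², so P_cr,new = P_cr,old × (K_old/K_new)² = 8600 × (1/0.5)²
= 8600 × 4.000 = 34400 kip

P_cr ≈ 34400 kip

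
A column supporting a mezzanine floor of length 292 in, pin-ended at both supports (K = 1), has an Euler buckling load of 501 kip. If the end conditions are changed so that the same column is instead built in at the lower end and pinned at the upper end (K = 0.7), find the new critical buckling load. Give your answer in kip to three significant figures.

P_cr ∝ 1/K², so P_cr,new = P_cr,old × (K_old/K_new)² = 501 × (1/0.7)²
= 501 × 2.041 = 1020 kip

P_cr ≈ 1020 kip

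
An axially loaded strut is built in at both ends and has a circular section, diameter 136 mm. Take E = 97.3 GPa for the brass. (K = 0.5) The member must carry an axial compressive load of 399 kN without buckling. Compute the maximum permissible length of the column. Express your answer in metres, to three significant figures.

L_max ≈ 12.7 m

I = πd⁴/64 = π×136⁴/64 = 1.679×10^7 mm⁴
I = 1.679×10^-5 m⁴
At the buckling limit P_cr = P = 3.990×10^5 N
From P_cr = π²EI/(K·L)²:  L = (1/K)·√(π²EI/P_cr) = (1/0.5)·√(π²×9.73×10^10×1.679×10^-5/3.990×10^5)
L = 12.7 m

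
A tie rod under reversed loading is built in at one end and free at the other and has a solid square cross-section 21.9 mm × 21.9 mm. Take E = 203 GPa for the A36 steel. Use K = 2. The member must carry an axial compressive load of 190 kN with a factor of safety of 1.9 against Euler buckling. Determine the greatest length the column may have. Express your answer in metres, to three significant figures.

I = a⁴/12 = 21.9⁴/12 = 1.917×10^4 mm⁴
I = 1.917×10^-8 m⁴
Required critical load P_cr = n·P = 1.9 × 190 = 361.0 kN = 3.610×10^5 N
From P_cr = π²EI/(K·L)²:  L = (1/K)·√(π²EI/P_cr) = (1/2)·√(π²×2.03×10^11×1.917×10^-8/3.610×10^5)
L = 0.163 m

L_max ≈ 0.163 m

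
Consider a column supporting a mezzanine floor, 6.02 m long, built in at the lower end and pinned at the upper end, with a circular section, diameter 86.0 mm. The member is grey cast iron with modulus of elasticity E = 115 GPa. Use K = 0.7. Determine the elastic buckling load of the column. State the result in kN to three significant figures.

I = πd⁴/64 = π×86.0⁴/64 = 2.685×10^6 mm⁴
I = 2.685×10^6 mm⁴ = 2.685×10^-6 m⁴
Effective length L_e = K·L = 0.7 × 6.02 = 4.214 m
P_cr = π²EI / L_e² = π² × 115×10⁹ × 2.685×10^-6 / 4.214² = 1.716×10^5 N

P_cr ≈ 172 kN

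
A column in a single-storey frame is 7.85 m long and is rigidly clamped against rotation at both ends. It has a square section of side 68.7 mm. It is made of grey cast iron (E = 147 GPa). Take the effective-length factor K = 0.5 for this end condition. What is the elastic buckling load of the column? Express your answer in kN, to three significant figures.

I = a⁴/12 = 68.7⁴/12 = 1.856×10^6 mm⁴
I = 1.856×10^6 mm⁴ = 1.856×10^-6 m⁴
Effective length L_e = K·L = 0.5 × 7.85 = 3.925 m
P_cr = π²EI / L_e² = π² × 147×10⁹ × 1.856×10^-6 / 3.925² = 1.748×10^5 N

P_cr ≈ 175 kN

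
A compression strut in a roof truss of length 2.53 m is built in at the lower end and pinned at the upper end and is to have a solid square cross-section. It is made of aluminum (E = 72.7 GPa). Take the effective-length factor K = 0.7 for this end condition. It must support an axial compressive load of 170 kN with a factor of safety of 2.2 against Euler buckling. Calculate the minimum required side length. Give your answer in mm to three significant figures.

Required P_cr = n·P = 2.2 × 170 = 374.0 kN
L_e = K·L = 0.7 × 2.53 = 1.771 m
Required I = P_cr·L_e²/(π²E) = 3.740×10^5 × 1.771² / (π² × 7.27×10^10) = 1.635×10^-6 m⁴
I_req = 1.635×10^6 mm⁴
Solid square: I = a⁴/12  ⇒  a = (12I)^(1/4) = (12×1.635×10^6)^(1/4) = 66.6 mm

a ≈ 66.6 mm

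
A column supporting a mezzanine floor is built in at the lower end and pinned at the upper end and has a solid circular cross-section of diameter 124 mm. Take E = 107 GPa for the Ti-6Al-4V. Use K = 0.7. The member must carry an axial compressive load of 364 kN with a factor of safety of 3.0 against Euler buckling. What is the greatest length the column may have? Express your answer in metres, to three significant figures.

I = πd⁴/64 = π×124⁴/64 = 1.161×10^7 mm⁴
I = 1.161×10^-5 m⁴
Required critical load P_cr = n·P = 3.0 × 364 = 1092 kN = 1.092×10^6 N
From P_cr = π²EI/(K·L)²:  L = (1/K)·√(π²EI/P_cr) = (1/0.7)·√(π²×1.07×10^11×1.161×10^-5/1.092×10^6)
L = 4.79 m

L_max ≈ 4.79 m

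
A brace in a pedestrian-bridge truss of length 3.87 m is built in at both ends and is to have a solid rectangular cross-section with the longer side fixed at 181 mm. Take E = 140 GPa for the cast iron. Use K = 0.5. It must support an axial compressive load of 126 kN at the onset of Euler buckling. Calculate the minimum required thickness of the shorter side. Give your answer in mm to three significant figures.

b ≈ 28.3 mm

L_e = K·L = 0.5 × 3.87 = 1.935 m
Required I = P_cr·L_e²/(π²E) = 1.260×10^5 × 1.935² / (π² × 1.40×10^11) = 3.414×10^-7 m⁴
I_req = 3.414×10^5 mm⁴
Rectangle, weak axis: I_min = h·b³/12 with h = 181 mm fixed  ⇒  b = (12I/h)^(1/3) = 28.3 mm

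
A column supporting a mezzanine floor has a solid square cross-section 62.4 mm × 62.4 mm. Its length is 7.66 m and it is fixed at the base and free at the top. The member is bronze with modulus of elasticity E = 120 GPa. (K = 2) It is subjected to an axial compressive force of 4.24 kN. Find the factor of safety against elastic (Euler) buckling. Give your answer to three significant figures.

I = a⁴/12 = 62.4⁴/12 = 1.263×10^6 mm⁴
I = 1.263×10^6 mm⁴ = 1.263×10^-6 m⁴
Effective length L_e = K·L = 2 × 7.66 = 15.32 m
P_cr = π²EI / L_e² = π² × 120×10⁹ × 1.263×10^-6 / 15.32² = 6.376×10^3 N
Factor of safety n = P_cr / P = 6.3756 / 4.24 = 1.50

n ≈ 1.50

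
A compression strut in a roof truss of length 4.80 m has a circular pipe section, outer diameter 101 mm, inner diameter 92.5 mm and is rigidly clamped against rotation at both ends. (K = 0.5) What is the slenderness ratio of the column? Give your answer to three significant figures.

λ ≈ 70.1

d_o = 101 mm, d_i = 92.5 mm
I = π(d_o⁴ − d_i⁴)/64 = π(101⁴ − 92.50⁴)/64 = 1.514×10^6 mm⁴
A = 1.292×10^3 mm²;  r_min = √(I/A) = √(1.514×10^6/1.292×10^3) = 34.24 mm
L_e = K·L = 0.5 × 4.80 m = 2.400 m = 2400.0 mm
λ = L_e / r_min = 2400.0 / 34.24 = 70.1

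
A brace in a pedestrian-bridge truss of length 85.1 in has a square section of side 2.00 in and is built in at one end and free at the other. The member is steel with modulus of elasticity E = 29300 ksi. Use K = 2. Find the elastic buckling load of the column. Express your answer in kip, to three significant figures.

P_cr ≈ 13.3 kip

I = a⁴/12 = 2.00⁴/12 = 1.333 in⁴
Effective length L_e = K·L = 2 × 85.1 = 170.2 in
P_cr = π²EI / L_e² = π² × 29300×10³ × 1.333 / 170.2² = 1.331×10^4 lb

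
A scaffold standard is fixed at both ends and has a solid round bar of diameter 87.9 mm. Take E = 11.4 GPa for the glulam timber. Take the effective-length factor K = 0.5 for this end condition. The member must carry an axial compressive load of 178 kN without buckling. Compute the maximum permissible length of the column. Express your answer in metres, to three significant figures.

L_max ≈ 2.72 m

I = πd⁴/64 = π×87.9⁴/64 = 2.930×10^6 mm⁴
I = 2.930×10^-6 m⁴
At the buckling limit P_cr = P = 1.780×10^5 N
From P_cr = π²EI/(K·L)²:  L = (1/K)·√(π²EI/P_cr) = (1/0.5)·√(π²×1.14×10^10×2.930×10^-6/1.780×10^5)
L = 2.72 m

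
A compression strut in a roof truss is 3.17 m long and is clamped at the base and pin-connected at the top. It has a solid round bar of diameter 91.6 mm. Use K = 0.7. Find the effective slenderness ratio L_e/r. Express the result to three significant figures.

I = πd⁴/64 = π×91.6⁴/64 = 3.456×10^6 mm⁴
A = 6.590×10^3 mm²;  r_min = √(I/A) = √(3.456×10^6/6.590×10^3) = 22.90 mm
L_e = K·L = 0.7 × 3.17 m = 2.219 m = 2219.0 mm
λ = L_e / r_min = 2219.0 / 22.90 = 96.9

λ ≈ 96.9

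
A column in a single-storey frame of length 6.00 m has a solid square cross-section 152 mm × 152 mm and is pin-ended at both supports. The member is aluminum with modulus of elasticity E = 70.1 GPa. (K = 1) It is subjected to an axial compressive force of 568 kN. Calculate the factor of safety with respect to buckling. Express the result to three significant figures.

I = a⁴/12 = 152⁴/12 = 4.448×10^7 mm⁴
I = 4.448×10^7 mm⁴ = 4.448×10^-5 m⁴
Effective length L_e = K·L = 1 × 6.00 = 6.000 m
P_cr = π²EI / L_e² = π² × 70.1×10⁹ × 4.448×10^-5 / 6.000² = 8.549×10^5 N
Factor of safety n = P_cr / P = 854.89 / 568 = 1.51

n ≈ 1.51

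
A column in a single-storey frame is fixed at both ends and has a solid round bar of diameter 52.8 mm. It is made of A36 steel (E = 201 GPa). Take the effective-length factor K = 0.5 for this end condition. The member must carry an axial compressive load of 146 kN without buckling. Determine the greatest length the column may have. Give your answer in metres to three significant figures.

I = πd⁴/64 = π×52.8⁴/64 = 3.815×10^5 mm⁴
I = 3.815×10^-7 m⁴
At the buckling limit P_cr = P = 1.460×10^5 N
From P_cr = π²EI/(K·L)²:  L = (1/K)·√(π²EI/P_cr) = (1/0.5)·√(π²×2.01×10^11×3.815×10^-7/1.460×10^5)
L = 4.55 m

L_max ≈ 4.55 m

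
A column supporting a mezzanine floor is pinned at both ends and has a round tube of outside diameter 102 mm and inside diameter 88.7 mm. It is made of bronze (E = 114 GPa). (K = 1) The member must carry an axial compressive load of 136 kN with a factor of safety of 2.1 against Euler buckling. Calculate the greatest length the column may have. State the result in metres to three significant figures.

L_max ≈ 2.99 m

d_o = 102 mm, d_i = 88.7 mm
I = π(d_o⁴ − d_i⁴)/64 = π(102⁴ − 88.70⁴)/64 = 2.275×10^6 mm⁴
I = 2.275×10^-6 m⁴
Required critical load P_cr = n·P = 2.1 × 136 = 285.6 kN = 2.856×10^5 N
From P_cr = π²EI/(K·L)²:  L = (1/K)·√(π²EI/P_cr) = (1/1)·√(π²×1.14×10^11×2.275×10^-6/2.856×10^5)
L = 2.99 m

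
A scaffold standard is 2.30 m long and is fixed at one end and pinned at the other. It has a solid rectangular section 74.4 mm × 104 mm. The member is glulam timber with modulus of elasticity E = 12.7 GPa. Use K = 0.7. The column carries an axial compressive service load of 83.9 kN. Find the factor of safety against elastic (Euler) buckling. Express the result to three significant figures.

Buckling occurs about the weak axis: I_min = h·b³/12 with b = 74.4 mm (the shorter side).
I_min = 104×74.4³/12 = 3.569×10^6 mm⁴
I = 3.569×10^6 mm⁴ = 3.569×10^-6 m⁴
Effective length L_e = K·L = 0.7 × 2.30 = 1.610 m
P_cr = π²EI / L_e² = π² × 12.7×10⁹ × 3.569×10^-6 / 1.610² = 1.726×10^5 N
Factor of safety n = P_cr / P = 172.59 / 83.9 = 2.06

n ≈ 2.06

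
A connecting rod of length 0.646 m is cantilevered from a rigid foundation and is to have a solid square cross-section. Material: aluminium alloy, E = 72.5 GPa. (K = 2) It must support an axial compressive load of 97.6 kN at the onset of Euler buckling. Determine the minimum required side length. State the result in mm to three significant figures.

L_e = K·L = 2 × 0.646 = 1.292 m
Required I = P_cr·L_e²/(π²E) = 9.760×10^4 × 1.292² / (π² × 7.25×10^10) = 2.277×10^-7 m⁴
I_req = 2.277×10^5 mm⁴
Solid square: I = a⁴/12  ⇒  a = (12I)^(1/4) = (12×2.277×10^5)^(1/4) = 40.7 mm

a ≈ 40.7 mm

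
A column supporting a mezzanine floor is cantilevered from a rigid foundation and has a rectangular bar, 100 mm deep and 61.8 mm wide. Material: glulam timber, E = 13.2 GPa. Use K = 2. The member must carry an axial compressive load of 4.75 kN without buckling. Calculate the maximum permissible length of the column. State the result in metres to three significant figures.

L_max ≈ 3.67 m

Buckling occurs about the weak axis: I_min = h·b³/12 with b = 61.8 mm (the shorter side).
I_min = 100×61.8³/12 = 1.967×10^6 mm⁴
I = 1.967×10^-6 m⁴
At the buckling limit P_cr = P = 4.750×10^3 N
From P_cr = π²EI/(K·L)²:  L = (1/K)·√(π²EI/P_cr) = (1/2)·√(π²×1.32×10^10×1.967×10^-6/4.750×10^3)
L = 3.67 m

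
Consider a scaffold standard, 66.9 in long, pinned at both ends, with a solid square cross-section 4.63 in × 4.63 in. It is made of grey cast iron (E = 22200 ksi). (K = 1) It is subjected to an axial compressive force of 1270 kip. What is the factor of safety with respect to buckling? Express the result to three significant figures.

n ≈ 1.48

I = a⁴/12 = 4.63⁴/12 = 38.30 in⁴
Effective length L_e = K·L = 1 × 66.9 = 66.90 in
P_cr = π²EI / L_e² = π² × 22200×10³ × 38.30 / 66.90² = 1.875×10^6 lb
Factor of safety n = P_cr / P = 1874.7 / 1270 = 1.48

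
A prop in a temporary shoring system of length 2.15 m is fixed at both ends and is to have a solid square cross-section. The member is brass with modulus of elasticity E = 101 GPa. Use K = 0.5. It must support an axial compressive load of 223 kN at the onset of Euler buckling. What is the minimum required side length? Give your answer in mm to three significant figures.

a ≈ 42.0 mm

L_e = K·L = 0.5 × 2.15 = 1.075 m
Required I = P_cr·L_e²/(π²E) = 2.230×10^5 × 1.075² / (π² × 1.01×10^11) = 2.585×10^-7 m⁴
I_req = 2.585×10^5 mm⁴
Solid square: I = a⁴/12  ⇒  a = (12I)^(1/4) = (12×2.585×10^5)^(1/4) = 42.0 mm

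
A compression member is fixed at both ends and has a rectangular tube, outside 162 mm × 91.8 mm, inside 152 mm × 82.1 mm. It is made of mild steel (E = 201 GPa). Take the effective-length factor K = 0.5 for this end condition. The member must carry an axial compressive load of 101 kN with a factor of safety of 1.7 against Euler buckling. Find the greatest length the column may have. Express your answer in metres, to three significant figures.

Weak-axis I_min = (h_o·b_o³ − h_i·b_i³)/12 with b_o = 91.8, b_i = 82.10 mm (shorter outer/inner sides).
I_min = (162×91.8³ − 152.0×82.10³)/12 = 3.434×10^6 mm⁴
I = 3.434×10^-6 m⁴
Required critical load P_cr = n·P = 1.7 × 101 = 171.7 kN = 1.717×10^5 N
From P_cr = π²EI/(K·L)²:  L = (1/K)·√(π²EI/P_cr) = (1/0.5)·√(π²×2.01×10^11×3.434×10^-6/1.717×10^5)
L = 12.6 m

L_max ≈ 12.6 m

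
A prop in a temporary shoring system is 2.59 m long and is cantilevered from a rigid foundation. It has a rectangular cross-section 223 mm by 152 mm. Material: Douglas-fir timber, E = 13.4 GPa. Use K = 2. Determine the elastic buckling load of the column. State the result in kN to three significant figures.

Buckling occurs about the weak axis: I_min = h·b³/12 with b = 152 mm (the shorter side).
I_min = 223×152³/12 = 6.526×10^7 mm⁴
I = 6.526×10^7 mm⁴ = 6.526×10^-5 m⁴
Effective length L_e = K·L = 2 × 2.59 = 5.180 m
P_cr = π²EI / L_e² = π² × 13.4×10⁹ × 6.526×10^-5 / 5.180² = 3.217×10^5 N

P_cr ≈ 322 kN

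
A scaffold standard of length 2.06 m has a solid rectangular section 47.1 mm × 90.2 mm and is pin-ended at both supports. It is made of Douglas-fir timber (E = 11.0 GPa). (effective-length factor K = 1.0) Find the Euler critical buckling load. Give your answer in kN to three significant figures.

P_cr ≈ 20.1 kN

Buckling occurs about the weak axis: I_min = h·b³/12 with b = 47.1 mm (the shorter side).
I_min = 90.2×47.1³/12 = 7.854×10^5 mm⁴
I = 7.854×10^5 mm⁴ = 7.854×10^-7 m⁴
Effective length L_e = K·L = 1 × 2.06 = 2.060 m
P_cr = π²EI / L_e² = π² × 11.0×10⁹ × 7.854×10^-7 / 2.060² = 2.009×10^4 N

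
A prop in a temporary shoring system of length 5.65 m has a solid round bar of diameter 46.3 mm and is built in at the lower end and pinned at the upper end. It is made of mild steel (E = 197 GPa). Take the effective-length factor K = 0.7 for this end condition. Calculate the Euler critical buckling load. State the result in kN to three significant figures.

P_cr ≈ 28.0 kN

I = πd⁴/64 = π×46.3⁴/64 = 2.256×10^5 mm⁴
I = 2.256×10^5 mm⁴ = 2.256×10^-7 m⁴
Effective length L_e = K·L = 0.7 × 5.65 = 3.955 m
P_cr = π²EI / L_e² = π² × 197×10⁹ × 2.256×10^-7 / 3.955² = 2.804×10^4 N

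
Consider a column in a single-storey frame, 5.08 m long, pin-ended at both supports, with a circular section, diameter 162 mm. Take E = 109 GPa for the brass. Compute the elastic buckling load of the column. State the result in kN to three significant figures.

I = πd⁴/64 = π×162⁴/64 = 3.381×10^7 mm⁴
I = 3.381×10^7 mm⁴ = 3.381×10^-5 m⁴
Effective length L_e = K·L = 1 × 5.08 = 5.080 m
P_cr = π²EI / L_e² = π² × 109×10⁹ × 3.381×10^-5 / 5.080² = 1.409×10^6 N

P_cr ≈ 1410 kN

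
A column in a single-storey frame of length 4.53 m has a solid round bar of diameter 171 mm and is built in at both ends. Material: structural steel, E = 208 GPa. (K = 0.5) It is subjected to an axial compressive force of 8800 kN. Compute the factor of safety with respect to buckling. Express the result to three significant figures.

I = πd⁴/64 = π×171⁴/64 = 4.197×10^7 mm⁴
I = 4.197×10^7 mm⁴ = 4.197×10^-5 m⁴
Effective length L_e = K·L = 0.5 × 4.53 = 2.265 m
P_cr = π²EI / L_e² = π² × 208×10⁹ × 4.197×10^-5 / 2.265² = 1.680×10^7 N
Factor of safety n = P_cr / P = 16795 / 8800 = 1.91

n ≈ 1.91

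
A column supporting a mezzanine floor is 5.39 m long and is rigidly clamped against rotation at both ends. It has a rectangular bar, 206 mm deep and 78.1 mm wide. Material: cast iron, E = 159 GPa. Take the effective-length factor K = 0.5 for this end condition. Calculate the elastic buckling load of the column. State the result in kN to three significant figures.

Buckling occurs about the weak axis: I_min = h·b³/12 with b = 78.1 mm (the shorter side).
I_min = 206×78.1³/12 = 8.178×10^6 mm⁴
I = 8.178×10^6 mm⁴ = 8.178×10^-6 m⁴
Effective length L_e = K·L = 0.5 × 5.39 = 2.695 m
P_cr = π²EI / L_e² = π² × 159×10⁹ × 8.178×10^-6 / 2.695² = 1.767×10^6 N

P_cr ≈ 1770 kN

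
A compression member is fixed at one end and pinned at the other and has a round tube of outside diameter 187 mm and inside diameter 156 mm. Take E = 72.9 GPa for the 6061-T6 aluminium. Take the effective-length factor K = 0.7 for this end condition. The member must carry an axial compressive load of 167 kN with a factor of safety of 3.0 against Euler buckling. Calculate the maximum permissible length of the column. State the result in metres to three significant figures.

d_o = 187 mm, d_i = 156 mm
I = π(d_o⁴ − d_i⁴)/64 = π(187⁴ − 156.0⁴)/64 = 3.095×10^7 mm⁴
I = 3.095×10^-5 m⁴
Required critical load P_cr = n·P = 3.0 × 167 = 501.0 kN = 5.010×10^5 N
From P_cr = π²EI/(K·L)²:  L = (1/K)·√(π²EI/P_cr) = (1/0.7)·√(π²×7.29×10^10×3.095×10^-5/5.010×10^5)
L = 9.52 m

L_max ≈ 9.52 m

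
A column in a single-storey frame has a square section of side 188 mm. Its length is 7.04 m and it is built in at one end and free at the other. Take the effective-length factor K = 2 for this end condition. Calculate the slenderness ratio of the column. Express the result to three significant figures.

λ ≈ 259

I = a⁴/12 = 188⁴/12 = 1.041×10^8 mm⁴
A = 3.534×10^4 mm²;  r_min = √(I/A) = √(1.041×10^8/3.534×10^4) = 54.27 mm
L_e = K·L = 2 × 7.04 m = 14.08 m = 14080 mm
λ = L_e / r_min = 14080 / 54.27 = 259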